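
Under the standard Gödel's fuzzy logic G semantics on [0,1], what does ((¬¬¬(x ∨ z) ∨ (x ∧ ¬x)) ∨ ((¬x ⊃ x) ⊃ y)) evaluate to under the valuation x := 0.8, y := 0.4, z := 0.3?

0.40

(x ∨ z) = max(0.8, 0.3) = 0.8
¬(x ∨ z): Gödel ¬ of 0.8 = 0 (operand ≠ 0)
¬¬(x ∨ z): Gödel ¬ of 0 = 1 (operand is 0)
¬¬¬(x ∨ z): Gödel ¬ of 1 = 0 (operand ≠ 0)
¬x: Gödel ¬ of 0.8 = 0 (operand ≠ 0)
(x ∧ ¬x) = min(0.8, 0) = 0
(¬¬¬(x ∨ z) ∨ (x ∧ ¬x)) = max(0, 0) = 0
¬x: Gödel ¬ of 0.8 = 0 (operand ≠ 0)
(¬x ⊃ x): 0 ≤ 0.8, so result = 1
((¬x ⊃ x) ⊃ y): 1 > 0.4, so result = 0.4
((¬¬¬(x ∨ z) ∨ (x ∧ ¬x)) ∨ ((¬x ⊃ x) ⊃ y)) = max(0, 0.4) = 0.4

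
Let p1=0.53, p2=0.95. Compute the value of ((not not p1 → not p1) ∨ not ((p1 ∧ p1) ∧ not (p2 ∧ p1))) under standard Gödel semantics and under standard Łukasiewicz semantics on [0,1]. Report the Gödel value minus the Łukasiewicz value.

Gödel evaluation:
  not p1: Gödel ¬ of 0.53 = 0 (operand ≠ 0)
  not not p1: Gödel ¬ of 0 = 1 (operand is 0)
  not p1: Gödel ¬ of 0.53 = 0 (operand ≠ 0)
  (not not p1 → not p1): 1 > 0, so result = 0
  (p1 ∧ p1) = min(0.53, 0.53) = 0.53
  (p2 ∧ p1) = min(0.95, 0.53) = 0.53
  not (p2 ∧ p1): Gödel ¬ of 0.53 = 0 (operand ≠ 0)
  ((p1 ∧ p1) ∧ not (p2 ∧ p1)) = min(0.53, 0) = 0
  not ((p1 ∧ p1) ∧ not (p2 ∧ p1)): Gödel ¬ of 0 = 1 (operand is 0)
  ((not not p1 → not p1) ∨ not ((p1 ∧ p1) ∧ not (p2 ∧ p1))) = max(0, 1) = 1
  Gödel value = 1
Łukasiewicz evaluation:
  not p1: Łukasiewicz ¬ gives 1 − 0.53 = 0.47
  not not p1: Łukasiewicz ¬ gives 1 − 0.47 = 0.53
  not p1: Łukasiewicz ¬ gives 1 − 0.53 = 0.47
  (not not p1 → not p1): min(1, 1 − 0.53 + 0.47) = 0.94
  (p1 ∧ p1) = min(0.53, 0.53) = 0.53
  (p2 ∧ p1) = min(0.95, 0.53) = 0.53
  not (p2 ∧ p1): Łukasiewicz ¬ gives 1 − 0.53 = 0.47
  ((p1 ∧ p1) ∧ not (p2 ∧ p1)) = min(0.53, 0.47) = 0.47
  not ((p1 ∧ p1) ∧ not (p2 ∧ p1)): Łukasiewicz ¬ gives 1 − 0.47 = 0.53
  ((not not p1 → not p1) ∨ not ((p1 ∧ p1) ∧ not (p2 ∧ p1))) = max(0.94, 0.53) = 0.94
  Łukasiewicz value = 0.94
Difference: 1 − 0.94 = 0.06

0.06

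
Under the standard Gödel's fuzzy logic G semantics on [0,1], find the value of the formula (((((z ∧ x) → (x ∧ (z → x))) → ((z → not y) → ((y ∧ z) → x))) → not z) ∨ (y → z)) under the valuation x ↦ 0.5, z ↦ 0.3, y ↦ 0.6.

0.30

(z ∧ x) = min(0.3, 0.5) = 0.3
(z → x): 0.3 ≤ 0.5, so result = 1
(x ∧ (z → x)) = min(0.5, 1) = 0.5
((z ∧ x) → (x ∧ (z → x))): 0.3 ≤ 0.5, so result = 1
not y: Gödel ¬ of 0.6 = 0 (operand ≠ 0)
(z → not y): 0.3 > 0, so result = 0
(y ∧ z) = min(0.6, 0.3) = 0.3
((y ∧ z) → x): 0.3 ≤ 0.5, so result = 1
((z → not y) → ((y ∧ z) → x)): 0 ≤ 1, so result = 1
(((z ∧ x) → (x ∧ (z → x))) → ((z → not y) → ((y ∧ z) → x))): 1 ≤ 1, so result = 1
not z: Gödel ¬ of 0.3 = 0 (operand ≠ 0)
((((z ∧ x) → (x ∧ (z → x))) → ((z → not y) → ((y ∧ z) → x))) → not z): 1 > 0, so result = 0
(y → z): 0.6 > 0.3, so result = 0.3
(((((z ∧ x) → (x ∧ (z → x))) → ((z → not y) → ((y ∧ z) → x))) → not z) ∨ (y → z)) = max(0, 0.3) = 0.3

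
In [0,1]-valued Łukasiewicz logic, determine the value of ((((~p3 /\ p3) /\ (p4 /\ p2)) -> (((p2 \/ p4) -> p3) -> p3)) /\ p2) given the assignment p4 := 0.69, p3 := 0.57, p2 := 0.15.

~p3: Łukasiewicz ¬ gives 1 − 0.57 = 0.43
(~p3 /\ p3) = min(0.43, 0.57) = 0.43
(p4 /\ p2) = min(0.69, 0.15) = 0.15
((~p3 /\ p3) /\ (p4 /\ p2)) = min(0.43, 0.15) = 0.15
(p2 \/ p4) = max(0.15, 0.69) = 0.69
((p2 \/ p4) -> p3): min(1, 1 − 0.69 + 0.57) = 0.88
(((p2 \/ p4) -> p3) -> p3): min(1, 1 − 0.88 + 0.57) = 0.69
(((~p3 /\ p3) /\ (p4 /\ p2)) -> (((p2 \/ p4) -> p3) -> p3)): min(1, 1 − 0.15 + 0.69) = 1
((((~p3 /\ p3) /\ (p4 /\ p2)) -> (((p2 \/ p4) -> p3) -> p3)) /\ p2) = min(1, 0.15) = 0.15

0.15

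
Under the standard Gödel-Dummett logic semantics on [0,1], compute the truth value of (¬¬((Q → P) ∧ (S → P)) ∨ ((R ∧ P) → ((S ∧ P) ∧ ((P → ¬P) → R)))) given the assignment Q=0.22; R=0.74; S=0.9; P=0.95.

(Q → P): 0.22 ≤ 0.95, so result = 1
(S → P): 0.9 ≤ 0.95, so result = 1
((Q → P) ∧ (S → P)) = min(1, 1) = 1
¬((Q → P) ∧ (S → P)): Gödel ¬ of 1 = 0 (operand ≠ 0)
¬¬((Q → P) ∧ (S → P)): Gödel ¬ of 0 = 1 (operand is 0)
(R ∧ P) = min(0.74, 0.95) = 0.74
(S ∧ P) = min(0.9, 0.95) = 0.9
¬P: Gödel ¬ of 0.95 = 0 (operand ≠ 0)
(P → ¬P): 0.95 > 0, so result = 0
((P → ¬P) → R): 0 ≤ 0.74, so result = 1
((S ∧ P) ∧ ((P → ¬P) → R)) = min(0.9, 1) = 0.9
((R ∧ P) → ((S ∧ P) ∧ ((P → ¬P) → R))): 0.74 ≤ 0.9, so result = 1
(¬¬((Q → P) ∧ (S → P)) ∨ ((R ∧ P) → ((S ∧ P) ∧ ((P → ¬P) → R)))) = max(1, 1) = 1

1.00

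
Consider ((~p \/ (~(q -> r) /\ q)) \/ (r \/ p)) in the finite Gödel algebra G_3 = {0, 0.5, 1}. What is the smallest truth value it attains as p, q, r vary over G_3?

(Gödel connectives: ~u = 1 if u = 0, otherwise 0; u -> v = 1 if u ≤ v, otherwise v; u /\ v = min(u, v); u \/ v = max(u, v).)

The minimum is attained at p = 0.5, q = 0, r = 0:
  ~p: Gödel ¬ of 0.5 = 0 (operand ≠ 0)
  (q -> r): 0 ≤ 0, so result = 1
  ~(q -> r): Gödel ¬ of 1 = 0 (operand ≠ 0)
  (~(q -> r) /\ q) = min(0, 0) = 0
  (~p \/ (~(q -> r) /\ q)) = max(0, 0) = 0
  (r \/ p) = max(0, 0.5) = 0.5
  ((~p \/ (~(q -> r) /\ q)) \/ (r \/ p)) = max(0, 0.5) = 0.5
Checking all 27 assignments confirms none give a value below 0.50.

0.50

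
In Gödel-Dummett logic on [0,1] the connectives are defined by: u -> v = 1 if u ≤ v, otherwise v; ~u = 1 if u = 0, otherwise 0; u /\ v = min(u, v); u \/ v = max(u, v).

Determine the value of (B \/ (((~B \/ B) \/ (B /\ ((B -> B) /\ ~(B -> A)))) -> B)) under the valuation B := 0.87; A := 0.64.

~B: Gödel ¬ of 0.87 = 0 (operand ≠ 0)
(~B \/ B) = max(0, 0.87) = 0.87
(B -> B): 0.87 ≤ 0.87, so result = 1
(B -> A): 0.87 > 0.64, so result = 0.64
~(B -> A): Gödel ¬ of 0.64 = 0 (operand ≠ 0)
((B -> B) /\ ~(B -> A)) = min(1, 0) = 0
(B /\ ((B -> B) /\ ~(B -> A))) = min(0.87, 0) = 0
((~B \/ B) \/ (B /\ ((B -> B) /\ ~(B -> A)))) = max(0.87, 0) = 0.87
(((~B \/ B) \/ (B /\ ((B -> B) /\ ~(B -> A)))) -> B): 0.87 ≤ 0.87, so result = 1
(B \/ (((~B \/ B) \/ (B /\ ((B -> B) /\ ~(B -> A)))) -> B)) = max(0.87, 1) = 1

1.00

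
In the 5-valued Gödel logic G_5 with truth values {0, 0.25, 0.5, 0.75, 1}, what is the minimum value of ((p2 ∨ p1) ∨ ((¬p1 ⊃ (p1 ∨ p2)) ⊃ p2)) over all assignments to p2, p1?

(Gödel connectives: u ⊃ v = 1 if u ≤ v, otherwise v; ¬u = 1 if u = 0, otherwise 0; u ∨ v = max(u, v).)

0.25

The minimum is attained at p2 = 0, p1 = 0.25:
  (p2 ∨ p1) = max(0, 0.25) = 0.25
  ¬p1: Gödel ¬ of 0.25 = 0 (operand ≠ 0)
  (p1 ∨ p2) = max(0.25, 0) = 0.25
  (¬p1 ⊃ (p1 ∨ p2)): 0 ≤ 0.25, so result = 1
  ((¬p1 ⊃ (p1 ∨ p2)) ⊃ p2): 1 > 0, so result = 0
  ((p2 ∨ p1) ∨ ((¬p1 ⊃ (p1 ∨ p2)) ⊃ p2)) = max(0.25, 0) = 0.25
Checking all 25 assignments confirms none give a value below 0.25.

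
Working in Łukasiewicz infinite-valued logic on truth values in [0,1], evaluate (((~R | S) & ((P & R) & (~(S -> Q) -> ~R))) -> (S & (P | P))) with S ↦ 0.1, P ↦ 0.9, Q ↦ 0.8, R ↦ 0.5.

0.60

~R: Łukasiewicz ¬ gives 1 − 0.5 = 0.5
(~R | S) = max(0.5, 0.1) = 0.5
(P & R) = min(0.9, 0.5) = 0.5
(S -> Q): min(1, 1 − 0.1 + 0.8) = 1
~(S -> Q): Łukasiewicz ¬ gives 1 − 1 = 0
~R: Łukasiewicz ¬ gives 1 − 0.5 = 0.5
(~(S -> Q) -> ~R): min(1, 1 − 0 + 0.5) = 1
((P & R) & (~(S -> Q) -> ~R)) = min(0.5, 1) = 0.5
((~R | S) & ((P & R) & (~(S -> Q) -> ~R))) = min(0.5, 0.5) = 0.5
(P | P) = max(0.9, 0.9) = 0.9
(S & (P | P)) = min(0.1, 0.9) = 0.1
(((~R | S) & ((P & R) & (~(S -> Q) -> ~R))) -> (S & (P | P))): min(1, 1 − 0.5 + 0.1) = 0.6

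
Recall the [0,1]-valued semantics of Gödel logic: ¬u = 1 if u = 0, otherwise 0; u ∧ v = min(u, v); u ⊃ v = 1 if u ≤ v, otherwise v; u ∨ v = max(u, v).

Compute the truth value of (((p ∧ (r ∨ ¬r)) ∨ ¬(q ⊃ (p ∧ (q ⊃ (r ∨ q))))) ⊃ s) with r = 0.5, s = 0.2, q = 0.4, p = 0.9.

¬r: Gödel ¬ of 0.5 = 0 (operand ≠ 0)
(r ∨ ¬r) = max(0.5, 0) = 0.5
(p ∧ (r ∨ ¬r)) = min(0.9, 0.5) = 0.5
(r ∨ q) = max(0.5, 0.4) = 0.5
(q ⊃ (r ∨ q)): 0.4 ≤ 0.5, so result = 1
(p ∧ (q ⊃ (r ∨ q))) = min(0.9, 1) = 0.9
(q ⊃ (p ∧ (q ⊃ (r ∨ q)))): 0.4 ≤ 0.9, so result = 1
¬(q ⊃ (p ∧ (q ⊃ (r ∨ q)))): Gödel ¬ of 1 = 0 (operand ≠ 0)
((p ∧ (r ∨ ¬r)) ∨ ¬(q ⊃ (p ∧ (q ⊃ (r ∨ q))))) = max(0.5, 0) = 0.5
(((p ∧ (r ∨ ¬r)) ∨ ¬(q ⊃ (p ∧ (q ⊃ (r ∨ q))))) ⊃ s): 0.5 > 0.2, so result = 0.2

0.20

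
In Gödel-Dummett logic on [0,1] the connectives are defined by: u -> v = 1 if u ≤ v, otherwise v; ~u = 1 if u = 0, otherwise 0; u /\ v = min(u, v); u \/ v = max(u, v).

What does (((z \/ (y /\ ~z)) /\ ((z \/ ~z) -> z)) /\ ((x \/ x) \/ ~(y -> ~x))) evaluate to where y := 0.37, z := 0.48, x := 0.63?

0.48

~z: Gödel ¬ of 0.48 = 0 (operand ≠ 0)
(y /\ ~z) = min(0.37, 0) = 0
(z \/ (y /\ ~z)) = max(0.48, 0) = 0.48
~z: Gödel ¬ of 0.48 = 0 (operand ≠ 0)
(z \/ ~z) = max(0.48, 0) = 0.48
((z \/ ~z) -> z): 0.48 ≤ 0.48, so result = 1
((z \/ (y /\ ~z)) /\ ((z \/ ~z) -> z)) = min(0.48, 1) = 0.48
(x \/ x) = max(0.63, 0.63) = 0.63
~x: Gödel ¬ of 0.63 = 0 (operand ≠ 0)
(y -> ~x): 0.37 > 0, so result = 0
~(y -> ~x): Gödel ¬ of 0 = 1 (operand is 0)
((x \/ x) \/ ~(y -> ~x)) = max(0.63, 1) = 1
(((z \/ (y /\ ~z)) /\ ((z \/ ~z) -> z)) /\ ((x \/ x) \/ ~(y -> ~x))) = min(0.48, 1) = 0.48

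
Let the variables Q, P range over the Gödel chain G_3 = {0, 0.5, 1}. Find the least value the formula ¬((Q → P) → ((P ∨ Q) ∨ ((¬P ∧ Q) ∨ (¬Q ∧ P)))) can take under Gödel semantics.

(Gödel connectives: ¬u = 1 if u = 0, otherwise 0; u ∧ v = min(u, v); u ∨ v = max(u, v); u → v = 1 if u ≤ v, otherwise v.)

0.00

The minimum is attained at Q = 0, P = 0.5:
  (Q → P): 0 ≤ 0.5, so result = 1
  (P ∨ Q) = max(0.5, 0) = 0.5
  ¬P: Gödel ¬ of 0.5 = 0 (operand ≠ 0)
  (¬P ∧ Q) = min(0, 0) = 0
  ¬Q: Gödel ¬ of 0 = 1 (operand is 0)
  (¬Q ∧ P) = min(1, 0.5) = 0.5
  ((¬P ∧ Q) ∨ (¬Q ∧ P)) = max(0, 0.5) = 0.5
  ((P ∨ Q) ∨ ((¬P ∧ Q) ∨ (¬Q ∧ P))) = max(0.5, 0.5) = 0.5
  ((Q → P) → ((P ∨ Q) ∨ ((¬P ∧ Q) ∨ (¬Q ∧ P)))): 1 > 0.5, so result = 0.5
  ¬((Q → P) → ((P ∨ Q) ∨ ((¬P ∧ Q) ∨ (¬Q ∧ P)))): Gödel ¬ of 0.5 = 0 (operand ≠ 0)
Checking all 9 assignments confirms none give a value below 0.00.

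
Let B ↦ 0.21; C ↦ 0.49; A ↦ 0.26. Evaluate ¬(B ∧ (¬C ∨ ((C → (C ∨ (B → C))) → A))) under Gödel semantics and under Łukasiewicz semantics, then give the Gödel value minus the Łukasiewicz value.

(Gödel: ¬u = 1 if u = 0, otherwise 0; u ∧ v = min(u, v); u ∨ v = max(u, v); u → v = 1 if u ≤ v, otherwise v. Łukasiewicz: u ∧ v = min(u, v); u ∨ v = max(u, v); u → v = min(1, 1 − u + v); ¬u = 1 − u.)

Gödel evaluation:
  ¬C: Gödel ¬ of 0.49 = 0 (operand ≠ 0)
  (B → C): 0.21 ≤ 0.49, so result = 1
  (C ∨ (B → C)) = max(0.49, 1) = 1
  (C → (C ∨ (B → C))): 0.49 ≤ 1, so result = 1
  ((C → (C ∨ (B → C))) → A): 1 > 0.26, so result = 0.26
  (¬C ∨ ((C → (C ∨ (B → C))) → A)) = max(0, 0.26) = 0.26
  (B ∧ (¬C ∨ ((C → (C ∨ (B → C))) → A))) = min(0.21, 0.26) = 0.21
  ¬(B ∧ (¬C ∨ ((C → (C ∨ (B → C))) → A))): Gödel ¬ of 0.21 = 0 (operand ≠ 0)
  Gödel value = 0
Łukasiewicz evaluation:
  ¬C: Łukasiewicz ¬ gives 1 − 0.49 = 0.51
  (B → C): min(1, 1 − 0.21 + 0.49) = 1
  (C ∨ (B → C)) = max(0.49, 1) = 1
  (C → (C ∨ (B → C))): min(1, 1 − 0.49 + 1) = 1
  ((C → (C ∨ (B → C))) → A): min(1, 1 − 1 + 0.26) = 0.26
  (¬C ∨ ((C → (C ∨ (B → C))) → A)) = max(0.51, 0.26) = 0.51
  (B ∧ (¬C ∨ ((C → (C ∨ (B → C))) → A))) = min(0.21, 0.51) = 0.21
  ¬(B ∧ (¬C ∨ ((C → (C ∨ (B → C))) → A))): Łukasiewicz ¬ gives 1 − 0.21 = 0.79
  Łukasiewicz value = 0.79
Difference: 0 − 0.79 = -0.79

-0.79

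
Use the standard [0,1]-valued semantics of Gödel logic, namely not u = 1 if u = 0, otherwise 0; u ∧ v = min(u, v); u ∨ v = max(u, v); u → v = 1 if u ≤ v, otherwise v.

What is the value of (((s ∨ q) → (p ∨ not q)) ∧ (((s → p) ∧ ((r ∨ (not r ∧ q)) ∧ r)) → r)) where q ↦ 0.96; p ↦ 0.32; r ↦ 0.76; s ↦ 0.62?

0.32

(s ∨ q) = max(0.62, 0.96) = 0.96
not q: Gödel ¬ of 0.96 = 0 (operand ≠ 0)
(p ∨ not q) = max(0.32, 0) = 0.32
((s ∨ q) → (p ∨ not q)): 0.96 > 0.32, so result = 0.32
(s → p): 0.62 > 0.32, so result = 0.32
not r: Gödel ¬ of 0.76 = 0 (operand ≠ 0)
(not r ∧ q) = min(0, 0.96) = 0
(r ∨ (not r ∧ q)) = max(0.76, 0) = 0.76
((r ∨ (not r ∧ q)) ∧ r) = min(0.76, 0.76) = 0.76
((s → p) ∧ ((r ∨ (not r ∧ q)) ∧ r)) = min(0.32, 0.76) = 0.32
(((s → p) ∧ ((r ∨ (not r ∧ q)) ∧ r)) → r): 0.32 ≤ 0.76, so result = 1
(((s ∨ q) → (p ∨ not q)) ∧ (((s → p) ∧ ((r ∨ (not r ∧ q)) ∧ r)) → r)) = min(0.32, 1) = 0.32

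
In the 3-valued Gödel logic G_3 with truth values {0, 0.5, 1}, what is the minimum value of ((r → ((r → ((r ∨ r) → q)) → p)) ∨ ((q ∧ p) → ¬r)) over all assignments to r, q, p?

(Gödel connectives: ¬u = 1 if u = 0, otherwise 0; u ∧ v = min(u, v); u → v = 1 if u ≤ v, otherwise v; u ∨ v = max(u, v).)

0.50

The minimum is attained at r = 1, q = 1, p = 0.5:
  (r ∨ r) = max(1, 1) = 1
  ((r ∨ r) → q): 1 ≤ 1, so result = 1
  (r → ((r ∨ r) → q)): 1 ≤ 1, so result = 1
  ((r → ((r ∨ r) → q)) → p): 1 > 0.5, so result = 0.5
  (r → ((r → ((r ∨ r) → q)) → p)): 1 > 0.5, so result = 0.5
  (q ∧ p) = min(1, 0.5) = 0.5
  ¬r: Gödel ¬ of 1 = 0 (operand ≠ 0)
  ((q ∧ p) → ¬r): 0.5 > 0, so result = 0
  ((r → ((r → ((r ∨ r) → q)) → p)) ∨ ((q ∧ p) → ¬r)) = max(0.5, 0) = 0.5
Checking all 27 assignments confirms none give a value below 0.50.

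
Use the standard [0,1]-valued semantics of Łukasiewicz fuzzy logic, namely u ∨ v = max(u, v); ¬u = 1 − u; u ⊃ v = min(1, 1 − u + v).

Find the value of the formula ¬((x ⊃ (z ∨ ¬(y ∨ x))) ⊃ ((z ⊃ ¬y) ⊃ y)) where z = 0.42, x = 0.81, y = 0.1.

(y ∨ x) = max(0.1, 0.81) = 0.81
¬(y ∨ x): Łukasiewicz ¬ gives 1 − 0.81 = 0.19
(z ∨ ¬(y ∨ x)) = max(0.42, 0.19) = 0.42
(x ⊃ (z ∨ ¬(y ∨ x))): min(1, 1 − 0.81 + 0.42) = 0.61
¬y: Łukasiewicz ¬ gives 1 − 0.1 = 0.9
(z ⊃ ¬y): min(1, 1 − 0.42 + 0.9) = 1
((z ⊃ ¬y) ⊃ y): min(1, 1 − 1 + 0.1) = 0.1
((x ⊃ (z ∨ ¬(y ∨ x))) ⊃ ((z ⊃ ¬y) ⊃ y)): min(1, 1 − 0.61 + 0.1) = 0.49
¬((x ⊃ (z ∨ ¬(y ∨ x))) ⊃ ((z ⊃ ¬y) ⊃ y)): Łukasiewicz ¬ gives 1 − 0.49 = 0.51

0.51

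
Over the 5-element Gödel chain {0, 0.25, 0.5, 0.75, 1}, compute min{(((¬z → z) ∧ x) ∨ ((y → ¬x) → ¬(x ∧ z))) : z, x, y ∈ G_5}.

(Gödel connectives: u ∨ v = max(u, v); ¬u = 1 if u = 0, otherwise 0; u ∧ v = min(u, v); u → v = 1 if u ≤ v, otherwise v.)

0.25

The minimum is attained at z = 0.25, x = 0.25, y = 0:
  ¬z: Gödel ¬ of 0.25 = 0 (operand ≠ 0)
  (¬z → z): 0 ≤ 0.25, so result = 1
  ((¬z → z) ∧ x) = min(1, 0.25) = 0.25
  ¬x: Gödel ¬ of 0.25 = 0 (operand ≠ 0)
  (y → ¬x): 0 ≤ 0, so result = 1
  (x ∧ z) = min(0.25, 0.25) = 0.25
  ¬(x ∧ z): Gödel ¬ of 0.25 = 0 (operand ≠ 0)
  ((y → ¬x) → ¬(x ∧ z)): 1 > 0, so result = 0
  (((¬z → z) ∧ x) ∨ ((y → ¬x) → ¬(x ∧ z))) = max(0.25, 0) = 0.25
Checking all 125 assignments confirms none give a value below 0.25.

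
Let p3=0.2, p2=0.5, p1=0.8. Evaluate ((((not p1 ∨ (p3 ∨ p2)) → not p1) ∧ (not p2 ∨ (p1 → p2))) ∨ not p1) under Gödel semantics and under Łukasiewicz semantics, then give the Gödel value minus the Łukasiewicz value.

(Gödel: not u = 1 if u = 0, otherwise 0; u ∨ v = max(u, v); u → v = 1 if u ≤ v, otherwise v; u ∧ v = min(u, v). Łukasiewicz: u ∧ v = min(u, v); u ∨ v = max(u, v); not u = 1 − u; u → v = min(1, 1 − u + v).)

-0.70

Gödel evaluation:
  not p1: Gödel ¬ of 0.8 = 0 (operand ≠ 0)
  (p3 ∨ p2) = max(0.2, 0.5) = 0.5
  (not p1 ∨ (p3 ∨ p2)) = max(0, 0.5) = 0.5
  not p1: Gödel ¬ of 0.8 = 0 (operand ≠ 0)
  ((not p1 ∨ (p3 ∨ p2)) → not p1): 0.5 > 0, so result = 0
  not p2: Gödel ¬ of 0.5 = 0 (operand ≠ 0)
  (p1 → p2): 0.8 > 0.5, so result = 0.5
  (not p2 ∨ (p1 → p2)) = max(0, 0.5) = 0.5
  (((not p1 ∨ (p3 ∨ p2)) → not p1) ∧ (not p2 ∨ (p1 → p2))) = min(0, 0.5) = 0
  not p1: Gödel ¬ of 0.8 = 0 (operand ≠ 0)
  ((((not p1 ∨ (p3 ∨ p2)) → not p1) ∧ (not p2 ∨ (p1 → p2))) ∨ not p1) = max(0, 0) = 0
  Gödel value = 0
Łukasiewicz evaluation:
  not p1: Łukasiewicz ¬ gives 1 − 0.8 = 0.2
  (p3 ∨ p2) = max(0.2, 0.5) = 0.5
  (not p1 ∨ (p3 ∨ p2)) = max(0.2, 0.5) = 0.5
  not p1: Łukasiewicz ¬ gives 1 − 0.8 = 0.2
  ((not p1 ∨ (p3 ∨ p2)) → not p1): min(1, 1 − 0.5 + 0.2) = 0.7
  not p2: Łukasiewicz ¬ gives 1 − 0.5 = 0.5
  (p1 → p2): min(1, 1 − 0.8 + 0.5) = 0.7
  (not p2 ∨ (p1 → p2)) = max(0.5, 0.7) = 0.7
  (((not p1 ∨ (p3 ∨ p2)) → not p1) ∧ (not p2 ∨ (p1 → p2))) = min(0.7, 0.7) = 0.7
  not p1: Łukasiewicz ¬ gives 1 − 0.8 = 0.2
  ((((not p1 ∨ (p3 ∨ p2)) → not p1) ∧ (not p2 ∨ (p1 → p2))) ∨ not p1) = max(0.7, 0.2) = 0.7
  Łukasiewicz value = 0.7
Difference: 0 − 0.7 = -0.70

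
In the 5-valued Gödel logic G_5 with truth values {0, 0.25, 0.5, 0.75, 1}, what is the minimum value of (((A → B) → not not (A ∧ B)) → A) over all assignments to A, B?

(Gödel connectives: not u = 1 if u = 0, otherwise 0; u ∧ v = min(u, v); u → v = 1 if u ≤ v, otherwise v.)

0.25

The minimum is attained at A = 0.25, B = 0:
  (A → B): 0.25 > 0, so result = 0
  (A ∧ B) = min(0.25, 0) = 0
  not (A ∧ B): Gödel ¬ of 0 = 1 (operand is 0)
  not not (A ∧ B): Gödel ¬ of 1 = 0 (operand ≠ 0)
  ((A → B) → not not (A ∧ B)): 0 ≤ 0, so result = 1
  (((A → B) → not not (A ∧ B)) → A): 1 > 0.25, so result = 0.25
Checking all 25 assignments confirms none give a value below 0.25.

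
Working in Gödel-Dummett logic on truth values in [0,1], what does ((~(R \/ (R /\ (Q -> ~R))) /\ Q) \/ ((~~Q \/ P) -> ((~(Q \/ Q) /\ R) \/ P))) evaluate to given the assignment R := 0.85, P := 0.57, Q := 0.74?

0.57

~R: Gödel ¬ of 0.85 = 0 (operand ≠ 0)
(Q -> ~R): 0.74 > 0, so result = 0
(R /\ (Q -> ~R)) = min(0.85, 0) = 0
(R \/ (R /\ (Q -> ~R))) = max(0.85, 0) = 0.85
~(R \/ (R /\ (Q -> ~R))): Gödel ¬ of 0.85 = 0 (operand ≠ 0)
(~(R \/ (R /\ (Q -> ~R))) /\ Q) = min(0, 0.74) = 0
~Q: Gödel ¬ of 0.74 = 0 (operand ≠ 0)
~~Q: Gödel ¬ of 0 = 1 (operand is 0)
(~~Q \/ P) = max(1, 0.57) = 1
(Q \/ Q) = max(0.74, 0.74) = 0.74
~(Q \/ Q): Gödel ¬ of 0.74 = 0 (operand ≠ 0)
(~(Q \/ Q) /\ R) = min(0, 0.85) = 0
((~(Q \/ Q) /\ R) \/ P) = max(0, 0.57) = 0.57
((~~Q \/ P) -> ((~(Q \/ Q) /\ R) \/ P)): 1 > 0.57, so result = 0.57
((~(R \/ (R /\ (Q -> ~R))) /\ Q) \/ ((~~Q \/ P) -> ((~(Q \/ Q) /\ R) \/ P))) = max(0, 0.57) = 0.57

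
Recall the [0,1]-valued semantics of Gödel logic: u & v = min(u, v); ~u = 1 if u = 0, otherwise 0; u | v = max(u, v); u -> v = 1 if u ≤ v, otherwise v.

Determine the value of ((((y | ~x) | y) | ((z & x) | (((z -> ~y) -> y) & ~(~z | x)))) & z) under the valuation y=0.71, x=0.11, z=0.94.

~x: Gödel ¬ of 0.11 = 0 (operand ≠ 0)
(y | ~x) = max(0.71, 0) = 0.71
((y | ~x) | y) = max(0.71, 0.71) = 0.71
(z & x) = min(0.94, 0.11) = 0.11
~y: Gödel ¬ of 0.71 = 0 (operand ≠ 0)
(z -> ~y): 0.94 > 0, so result = 0
((z -> ~y) -> y): 0 ≤ 0.71, so result = 1
~z: Gödel ¬ of 0.94 = 0 (operand ≠ 0)
(~z | x) = max(0, 0.11) = 0.11
~(~z | x): Gödel ¬ of 0.11 = 0 (operand ≠ 0)
(((z -> ~y) -> y) & ~(~z | x)) = min(1, 0) = 0
((z & x) | (((z -> ~y) -> y) & ~(~z | x))) = max(0.11, 0) = 0.11
(((y | ~x) | y) | ((z & x) | (((z -> ~y) -> y) & ~(~z | x)))) = max(0.71, 0.11) = 0.71
((((y | ~x) | y) | ((z & x) | (((z -> ~y) -> y) & ~(~z | x)))) & z) = min(0.71, 0.94) = 0.71

0.71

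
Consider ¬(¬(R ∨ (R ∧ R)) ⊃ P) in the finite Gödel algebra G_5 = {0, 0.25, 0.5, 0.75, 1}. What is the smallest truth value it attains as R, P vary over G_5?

The minimum is attained at R = 0, P = 0.25:
  (R ∧ R) = min(0, 0) = 0
  (R ∨ (R ∧ R)) = max(0, 0) = 0
  ¬(R ∨ (R ∧ R)): Gödel ¬ of 0 = 1 (operand is 0)
  (¬(R ∨ (R ∧ R)) ⊃ P): 1 > 0.25, so result = 0.25
  ¬(¬(R ∨ (R ∧ R)) ⊃ P): Gödel ¬ of 0.25 = 0 (operand ≠ 0)
Checking all 25 assignments confirms none give a value below 0.00.

0.00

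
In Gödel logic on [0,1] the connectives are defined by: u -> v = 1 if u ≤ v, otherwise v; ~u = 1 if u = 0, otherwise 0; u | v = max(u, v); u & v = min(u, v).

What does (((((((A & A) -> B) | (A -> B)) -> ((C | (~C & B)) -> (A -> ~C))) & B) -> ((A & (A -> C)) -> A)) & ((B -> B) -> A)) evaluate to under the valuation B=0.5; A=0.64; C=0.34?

0.64

(A & A) = min(0.64, 0.64) = 0.64
((A & A) -> B): 0.64 > 0.5, so result = 0.5
(A -> B): 0.64 > 0.5, so result = 0.5
(((A & A) -> B) | (A -> B)) = max(0.5, 0.5) = 0.5
~C: Gödel ¬ of 0.34 = 0 (operand ≠ 0)
(~C & B) = min(0, 0.5) = 0
(C | (~C & B)) = max(0.34, 0) = 0.34
~C: Gödel ¬ of 0.34 = 0 (operand ≠ 0)
(A -> ~C): 0.64 > 0, so result = 0
((C | (~C & B)) -> (A -> ~C)): 0.34 > 0, so result = 0
((((A & A) -> B) | (A -> B)) -> ((C | (~C & B)) -> (A -> ~C))): 0.5 > 0, so result = 0
(((((A & A) -> B) | (A -> B)) -> ((C | (~C & B)) -> (A -> ~C))) & B) = min(0, 0.5) = 0
(A -> C): 0.64 > 0.34, so result = 0.34
(A & (A -> C)) = min(0.64, 0.34) = 0.34
((A & (A -> C)) -> A): 0.34 ≤ 0.64, so result = 1
((((((A & A) -> B) | (A -> B)) -> ((C | (~C & B)) -> (A -> ~C))) & B) -> ((A & (A -> C)) -> A)): 0 ≤ 1, so result = 1
(B -> B): 0.5 ≤ 0.5, so result = 1
((B -> B) -> A): 1 > 0.64, so result = 0.64
(((((((A & A) -> B) | (A -> B)) -> ((C | (~C & B)) -> (A -> ~C))) & B) -> ((A & (A -> C)) -> A)) & ((B -> B) -> A)) = min(1, 0.64) = 0.64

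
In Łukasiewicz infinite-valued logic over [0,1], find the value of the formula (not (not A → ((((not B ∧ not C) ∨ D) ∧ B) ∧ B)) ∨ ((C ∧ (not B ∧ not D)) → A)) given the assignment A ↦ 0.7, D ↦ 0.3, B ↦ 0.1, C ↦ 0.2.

1.00

not A: Łukasiewicz ¬ gives 1 − 0.7 = 0.3
not B: Łukasiewicz ¬ gives 1 − 0.1 = 0.9
not C: Łukasiewicz ¬ gives 1 − 0.2 = 0.8
(not B ∧ not C) = min(0.9, 0.8) = 0.8
((not B ∧ not C) ∨ D) = max(0.8, 0.3) = 0.8
(((not B ∧ not C) ∨ D) ∧ B) = min(0.8, 0.1) = 0.1
((((not B ∧ not C) ∨ D) ∧ B) ∧ B) = min(0.1, 0.1) = 0.1
(not A → ((((not B ∧ not C) ∨ D) ∧ B) ∧ B)): min(1, 1 − 0.3 + 0.1) = 0.8
not (not A → ((((not B ∧ not C) ∨ D) ∧ B) ∧ B)): Łukasiewicz ¬ gives 1 − 0.8 = 0.2
not B: Łukasiewicz ¬ gives 1 − 0.1 = 0.9
not D: Łukasiewicz ¬ gives 1 − 0.3 = 0.7
(not B ∧ not D) = min(0.9, 0.7) = 0.7
(C ∧ (not B ∧ not D)) = min(0.2, 0.7) = 0.2
((C ∧ (not B ∧ not D)) → A): min(1, 1 − 0.2 + 0.7) = 1
(not (not A → ((((not B ∧ not C) ∨ D) ∧ B) ∧ B)) ∨ ((C ∧ (not B ∧ not D)) → A)) = max(0.2, 1) = 1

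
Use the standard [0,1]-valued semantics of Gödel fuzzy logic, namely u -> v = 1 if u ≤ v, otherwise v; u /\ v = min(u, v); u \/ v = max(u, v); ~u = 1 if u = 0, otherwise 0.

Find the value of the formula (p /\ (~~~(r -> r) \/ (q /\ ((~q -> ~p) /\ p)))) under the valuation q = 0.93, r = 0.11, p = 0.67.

0.67

(r -> r): 0.11 ≤ 0.11, so result = 1
~(r -> r): Gödel ¬ of 1 = 0 (operand ≠ 0)
~~(r -> r): Gödel ¬ of 0 = 1 (operand is 0)
~~~(r -> r): Gödel ¬ of 1 = 0 (operand ≠ 0)
~q: Gödel ¬ of 0.93 = 0 (operand ≠ 0)
~p: Gödel ¬ of 0.67 = 0 (operand ≠ 0)
(~q -> ~p): 0 ≤ 0, so result = 1
((~q -> ~p) /\ p) = min(1, 0.67) = 0.67
(q /\ ((~q -> ~p) /\ p)) = min(0.93, 0.67) = 0.67
(~~~(r -> r) \/ (q /\ ((~q -> ~p) /\ p))) = max(0, 0.67) = 0.67
(p /\ (~~~(r -> r) \/ (q /\ ((~q -> ~p) /\ p)))) = min(0.67, 0.67) = 0.67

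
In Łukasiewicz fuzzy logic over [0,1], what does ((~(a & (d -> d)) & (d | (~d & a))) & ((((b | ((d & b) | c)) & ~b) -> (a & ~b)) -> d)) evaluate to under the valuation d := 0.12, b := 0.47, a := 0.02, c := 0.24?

0.12

(d -> d): min(1, 1 − 0.12 + 0.12) = 1
(a & (d -> d)) = min(0.02, 1) = 0.02
~(a & (d -> d)): Łukasiewicz ¬ gives 1 − 0.02 = 0.98
~d: Łukasiewicz ¬ gives 1 − 0.12 = 0.88
(~d & a) = min(0.88, 0.02) = 0.02
(d | (~d & a)) = max(0.12, 0.02) = 0.12
(~(a & (d -> d)) & (d | (~d & a))) = min(0.98, 0.12) = 0.12
(d & b) = min(0.12, 0.47) = 0.12
((d & b) | c) = max(0.12, 0.24) = 0.24
(b | ((d & b) | c)) = max(0.47, 0.24) = 0.47
~b: Łukasiewicz ¬ gives 1 − 0.47 = 0.53
((b | ((d & b) | c)) & ~b) = min(0.47, 0.53) = 0.47
~b: Łukasiewicz ¬ gives 1 − 0.47 = 0.53
(a & ~b) = min(0.02, 0.53) = 0.02
(((b | ((d & b) | c)) & ~b) -> (a & ~b)): min(1, 1 − 0.47 + 0.02) = 0.55
((((b | ((d & b) | c)) & ~b) -> (a & ~b)) -> d): min(1, 1 − 0.55 + 0.12) = 0.57
((~(a & (d -> d)) & (d | (~d & a))) & ((((b | ((d & b) | c)) & ~b) -> (a & ~b)) -> d)) = min(0.12, 0.57) = 0.12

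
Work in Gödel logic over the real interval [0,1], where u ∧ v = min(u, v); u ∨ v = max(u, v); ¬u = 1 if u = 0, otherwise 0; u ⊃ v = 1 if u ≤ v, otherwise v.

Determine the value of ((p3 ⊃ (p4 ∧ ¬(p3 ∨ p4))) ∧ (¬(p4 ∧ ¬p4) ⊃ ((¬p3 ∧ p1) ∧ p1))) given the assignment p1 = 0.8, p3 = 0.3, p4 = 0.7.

(p3 ∨ p4) = max(0.3, 0.7) = 0.7
¬(p3 ∨ p4): Gödel ¬ of 0.7 = 0 (operand ≠ 0)
(p4 ∧ ¬(p3 ∨ p4)) = min(0.7, 0) = 0
(p3 ⊃ (p4 ∧ ¬(p3 ∨ p4))): 0.3 > 0, so result = 0
¬p4: Gödel ¬ of 0.7 = 0 (operand ≠ 0)
(p4 ∧ ¬p4) = min(0.7, 0) = 0
¬(p4 ∧ ¬p4): Gödel ¬ of 0 = 1 (operand is 0)
¬p3: Gödel ¬ of 0.3 = 0 (operand ≠ 0)
(¬p3 ∧ p1) = min(0, 0.8) = 0
((¬p3 ∧ p1) ∧ p1) = min(0, 0.8) = 0
(¬(p4 ∧ ¬p4) ⊃ ((¬p3 ∧ p1) ∧ p1)): 1 > 0, so result = 0
((p3 ⊃ (p4 ∧ ¬(p3 ∨ p4))) ∧ (¬(p4 ∧ ¬p4) ⊃ ((¬p3 ∧ p1) ∧ p1))) = min(0, 0) = 0

0.00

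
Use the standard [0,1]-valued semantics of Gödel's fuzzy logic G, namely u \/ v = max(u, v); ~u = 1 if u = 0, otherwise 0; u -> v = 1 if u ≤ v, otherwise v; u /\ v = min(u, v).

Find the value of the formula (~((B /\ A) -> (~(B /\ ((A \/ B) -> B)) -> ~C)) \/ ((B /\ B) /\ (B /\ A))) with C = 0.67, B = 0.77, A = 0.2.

(B /\ A) = min(0.77, 0.2) = 0.2
(A \/ B) = max(0.2, 0.77) = 0.77
((A \/ B) -> B): 0.77 ≤ 0.77, so result = 1
(B /\ ((A \/ B) -> B)) = min(0.77, 1) = 0.77
~(B /\ ((A \/ B) -> B)): Gödel ¬ of 0.77 = 0 (operand ≠ 0)
~C: Gödel ¬ of 0.67 = 0 (operand ≠ 0)
(~(B /\ ((A \/ B) -> B)) -> ~C): 0 ≤ 0, so result = 1
((B /\ A) -> (~(B /\ ((A \/ B) -> B)) -> ~C)): 0.2 ≤ 1, so result = 1
~((B /\ A) -> (~(B /\ ((A \/ B) -> B)) -> ~C)): Gödel ¬ of 1 = 0 (operand ≠ 0)
(B /\ B) = min(0.77, 0.77) = 0.77
(B /\ A) = min(0.77, 0.2) = 0.2
((B /\ B) /\ (B /\ A)) = min(0.77, 0.2) = 0.2
(~((B /\ A) -> (~(B /\ ((A \/ B) -> B)) -> ~C)) \/ ((B /\ B) /\ (B /\ A))) = max(0, 0.2) = 0.2

0.20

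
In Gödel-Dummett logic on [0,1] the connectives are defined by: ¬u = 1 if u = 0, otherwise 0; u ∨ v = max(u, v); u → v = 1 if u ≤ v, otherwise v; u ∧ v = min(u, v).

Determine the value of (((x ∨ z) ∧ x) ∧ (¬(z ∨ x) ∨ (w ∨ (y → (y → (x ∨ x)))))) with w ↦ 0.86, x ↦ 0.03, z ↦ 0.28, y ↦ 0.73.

(x ∨ z) = max(0.03, 0.28) = 0.28
((x ∨ z) ∧ x) = min(0.28, 0.03) = 0.03
(z ∨ x) = max(0.28, 0.03) = 0.28
¬(z ∨ x): Gödel ¬ of 0.28 = 0 (operand ≠ 0)
(x ∨ x) = max(0.03, 0.03) = 0.03
(y → (x ∨ x)): 0.73 > 0.03, so result = 0.03
(y → (y → (x ∨ x))): 0.73 > 0.03, so result = 0.03
(w ∨ (y → (y → (x ∨ x)))) = max(0.86, 0.03) = 0.86
(¬(z ∨ x) ∨ (w ∨ (y → (y → (x ∨ x))))) = max(0, 0.86) = 0.86
(((x ∨ z) ∧ x) ∧ (¬(z ∨ x) ∨ (w ∨ (y → (y → (x ∨ x)))))) = min(0.03, 0.86) = 0.03

0.03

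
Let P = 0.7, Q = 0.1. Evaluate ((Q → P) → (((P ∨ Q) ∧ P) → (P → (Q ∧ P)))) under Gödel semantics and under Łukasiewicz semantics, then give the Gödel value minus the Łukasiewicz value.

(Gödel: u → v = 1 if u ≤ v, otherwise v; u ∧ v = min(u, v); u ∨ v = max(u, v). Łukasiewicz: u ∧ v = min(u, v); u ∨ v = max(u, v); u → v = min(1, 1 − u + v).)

Gödel evaluation:
  (Q → P): 0.1 ≤ 0.7, so result = 1
  (P ∨ Q) = max(0.7, 0.1) = 0.7
  ((P ∨ Q) ∧ P) = min(0.7, 0.7) = 0.7
  (Q ∧ P) = min(0.1, 0.7) = 0.1
  (P → (Q ∧ P)): 0.7 > 0.1, so result = 0.1
  (((P ∨ Q) ∧ P) → (P → (Q ∧ P))): 0.7 > 0.1, so result = 0.1
  ((Q → P) → (((P ∨ Q) ∧ P) → (P → (Q ∧ P)))): 1 > 0.1, so result = 0.1
  Gödel value = 0.1
Łukasiewicz evaluation:
  (Q → P): min(1, 1 − 0.1 + 0.7) = 1
  (P ∨ Q) = max(0.7, 0.1) = 0.7
  ((P ∨ Q) ∧ P) = min(0.7, 0.7) = 0.7
  (Q ∧ P) = min(0.1, 0.7) = 0.1
  (P → (Q ∧ P)): min(1, 1 − 0.7 + 0.1) = 0.4
  (((P ∨ Q) ∧ P) → (P → (Q ∧ P))): min(1, 1 − 0.7 + 0.4) = 0.7
  ((Q → P) → (((P ∨ Q) ∧ P) → (P → (Q ∧ P)))): min(1, 1 − 1 + 0.7) = 0.7
  Łukasiewicz value = 0.7
Difference: 0.1 − 0.7 = -0.60

-0.60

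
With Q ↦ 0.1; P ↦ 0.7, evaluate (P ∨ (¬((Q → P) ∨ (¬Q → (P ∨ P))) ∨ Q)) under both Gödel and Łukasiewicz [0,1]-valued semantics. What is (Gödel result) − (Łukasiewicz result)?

Gödel evaluation:
  (Q → P): 0.1 ≤ 0.7, so result = 1
  ¬Q: Gödel ¬ of 0.1 = 0 (operand ≠ 0)
  (P ∨ P) = max(0.7, 0.7) = 0.7
  (¬Q → (P ∨ P)): 0 ≤ 0.7, so result = 1
  ((Q → P) ∨ (¬Q → (P ∨ P))) = max(1, 1) = 1
  ¬((Q → P) ∨ (¬Q → (P ∨ P))): Gödel ¬ of 1 = 0 (operand ≠ 0)
  (¬((Q → P) ∨ (¬Q → (P ∨ P))) ∨ Q) = max(0, 0.1) = 0.1
  (P ∨ (¬((Q → P) ∨ (¬Q → (P ∨ P))) ∨ Q)) = max(0.7, 0.1) = 0.7
  Gödel value = 0.7
Łukasiewicz evaluation:
  (Q → P): min(1, 1 − 0.1 + 0.7) = 1
  ¬Q: Łukasiewicz ¬ gives 1 − 0.1 = 0.9
  (P ∨ P) = max(0.7, 0.7) = 0.7
  (¬Q → (P ∨ P)): min(1, 1 − 0.9 + 0.7) = 0.8
  ((Q → P) ∨ (¬Q → (P ∨ P))) = max(1, 0.8) = 1
  ¬((Q → P) ∨ (¬Q → (P ∨ P))): Łukasiewicz ¬ gives 1 − 1 = 0
  (¬((Q → P) ∨ (¬Q → (P ∨ P))) ∨ Q) = max(0, 0.1) = 0.1
  (P ∨ (¬((Q → P) ∨ (¬Q → (P ∨ P))) ∨ Q)) = max(0.7, 0.1) = 0.7
  Łukasiewicz value = 0.7
Difference: 0.7 − 0.7 = 0.00

0.00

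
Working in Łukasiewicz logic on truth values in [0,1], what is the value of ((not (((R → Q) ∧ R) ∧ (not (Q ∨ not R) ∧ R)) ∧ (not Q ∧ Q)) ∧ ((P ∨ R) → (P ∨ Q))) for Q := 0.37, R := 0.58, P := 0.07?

(R → Q): min(1, 1 − 0.58 + 0.37) = 0.79
((R → Q) ∧ R) = min(0.79, 0.58) = 0.58
not R: Łukasiewicz ¬ gives 1 − 0.58 = 0.42
(Q ∨ not R) = max(0.37, 0.42) = 0.42
not (Q ∨ not R): Łukasiewicz ¬ gives 1 − 0.42 = 0.58
(not (Q ∨ not R) ∧ R) = min(0.58, 0.58) = 0.58
(((R → Q) ∧ R) ∧ (not (Q ∨ not R) ∧ R)) = min(0.58, 0.58) = 0.58
not (((R → Q) ∧ R) ∧ (not (Q ∨ not R) ∧ R)): Łukasiewicz ¬ gives 1 − 0.58 = 0.42
not Q: Łukasiewicz ¬ gives 1 − 0.37 = 0.63
(not Q ∧ Q) = min(0.63, 0.37) = 0.37
(not (((R → Q) ∧ R) ∧ (not (Q ∨ not R) ∧ R)) ∧ (not Q ∧ Q)) = min(0.42, 0.37) = 0.37
(P ∨ R) = max(0.07, 0.58) = 0.58
(P ∨ Q) = max(0.07, 0.37) = 0.37
((P ∨ R) → (P ∨ Q)): min(1, 1 − 0.58 + 0.37) = 0.79
((not (((R → Q) ∧ R) ∧ (not (Q ∨ not R) ∧ R)) ∧ (not Q ∧ Q)) ∧ ((P ∨ R) → (P ∨ Q))) = min(0.37, 0.79) = 0.37

0.37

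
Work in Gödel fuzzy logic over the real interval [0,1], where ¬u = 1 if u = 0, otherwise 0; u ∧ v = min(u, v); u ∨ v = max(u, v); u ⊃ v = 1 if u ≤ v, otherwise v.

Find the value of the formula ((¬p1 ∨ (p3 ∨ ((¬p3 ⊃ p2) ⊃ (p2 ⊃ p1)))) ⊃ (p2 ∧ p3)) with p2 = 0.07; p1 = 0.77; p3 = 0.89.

0.07

¬p1: Gödel ¬ of 0.77 = 0 (operand ≠ 0)
¬p3: Gödel ¬ of 0.89 = 0 (operand ≠ 0)
(¬p3 ⊃ p2): 0 ≤ 0.07, so result = 1
(p2 ⊃ p1): 0.07 ≤ 0.77, so result = 1
((¬p3 ⊃ p2) ⊃ (p2 ⊃ p1)): 1 ≤ 1, so result = 1
(p3 ∨ ((¬p3 ⊃ p2) ⊃ (p2 ⊃ p1))) = max(0.89, 1) = 1
(¬p1 ∨ (p3 ∨ ((¬p3 ⊃ p2) ⊃ (p2 ⊃ p1)))) = max(0, 1) = 1
(p2 ∧ p3) = min(0.07, 0.89) = 0.07
((¬p1 ∨ (p3 ∨ ((¬p3 ⊃ p2) ⊃ (p2 ⊃ p1)))) ⊃ (p2 ∧ p3)): 1 > 0.07, so result = 0.07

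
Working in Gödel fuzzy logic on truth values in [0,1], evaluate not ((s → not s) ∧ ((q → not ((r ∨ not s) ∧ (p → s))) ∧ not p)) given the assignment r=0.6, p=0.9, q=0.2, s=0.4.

1.00

not s: Gödel ¬ of 0.4 = 0 (operand ≠ 0)
(s → not s): 0.4 > 0, so result = 0
not s: Gödel ¬ of 0.4 = 0 (operand ≠ 0)
(r ∨ not s) = max(0.6, 0) = 0.6
(p → s): 0.9 > 0.4, so result = 0.4
((r ∨ not s) ∧ (p → s)) = min(0.6, 0.4) = 0.4
not ((r ∨ not s) ∧ (p → s)): Gödel ¬ of 0.4 = 0 (operand ≠ 0)
(q → not ((r ∨ not s) ∧ (p → s))): 0.2 > 0, so result = 0
not p: Gödel ¬ of 0.9 = 0 (operand ≠ 0)
((q → not ((r ∨ not s) ∧ (p → s))) ∧ not p) = min(0, 0) = 0
((s → not s) ∧ ((q → not ((r ∨ not s) ∧ (p → s))) ∧ not p)) = min(0, 0) = 0
not ((s → not s) ∧ ((q → not ((r ∨ not s) ∧ (p → s))) ∧ not p)): Gödel ¬ of 0 = 1 (operand is 0)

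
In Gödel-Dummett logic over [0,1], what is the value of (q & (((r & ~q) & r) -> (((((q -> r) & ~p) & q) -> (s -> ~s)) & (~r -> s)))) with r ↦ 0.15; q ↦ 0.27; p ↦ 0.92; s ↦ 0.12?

0.27

~q: Gödel ¬ of 0.27 = 0 (operand ≠ 0)
(r & ~q) = min(0.15, 0) = 0
((r & ~q) & r) = min(0, 0.15) = 0
(q -> r): 0.27 > 0.15, so result = 0.15
~p: Gödel ¬ of 0.92 = 0 (operand ≠ 0)
((q -> r) & ~p) = min(0.15, 0) = 0
(((q -> r) & ~p) & q) = min(0, 0.27) = 0
~s: Gödel ¬ of 0.12 = 0 (operand ≠ 0)
(s -> ~s): 0.12 > 0, so result = 0
((((q -> r) & ~p) & q) -> (s -> ~s)): 0 ≤ 0, so result = 1
~r: Gödel ¬ of 0.15 = 0 (operand ≠ 0)
(~r -> s): 0 ≤ 0.12, so result = 1
(((((q -> r) & ~p) & q) -> (s -> ~s)) & (~r -> s)) = min(1, 1) = 1
(((r & ~q) & r) -> (((((q -> r) & ~p) & q) -> (s -> ~s)) & (~r -> s))): 0 ≤ 1, so result = 1
(q & (((r & ~q) & r) -> (((((q -> r) & ~p) & q) -> (s -> ~s)) & (~r -> s)))) = min(0.27, 1) = 0.27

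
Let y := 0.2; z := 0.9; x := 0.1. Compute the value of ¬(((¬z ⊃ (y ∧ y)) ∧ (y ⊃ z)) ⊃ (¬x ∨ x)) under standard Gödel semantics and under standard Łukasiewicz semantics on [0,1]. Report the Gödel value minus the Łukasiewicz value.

-0.10

Gödel evaluation:
  ¬z: Gödel ¬ of 0.9 = 0 (operand ≠ 0)
  (y ∧ y) = min(0.2, 0.2) = 0.2
  (¬z ⊃ (y ∧ y)): 0 ≤ 0.2, so result = 1
  (y ⊃ z): 0.2 ≤ 0.9, so result = 1
  ((¬z ⊃ (y ∧ y)) ∧ (y ⊃ z)) = min(1, 1) = 1
  ¬x: Gödel ¬ of 0.1 = 0 (operand ≠ 0)
  (¬x ∨ x) = max(0, 0.1) = 0.1
  (((¬z ⊃ (y ∧ y)) ∧ (y ⊃ z)) ⊃ (¬x ∨ x)): 1 > 0.1, so result = 0.1
  ¬(((¬z ⊃ (y ∧ y)) ∧ (y ⊃ z)) ⊃ (¬x ∨ x)): Gödel ¬ of 0.1 = 0 (operand ≠ 0)
  Gödel value = 0
Łukasiewicz evaluation:
  ¬z: Łukasiewicz ¬ gives 1 − 0.9 = 0.1
  (y ∧ y) = min(0.2, 0.2) = 0.2
  (¬z ⊃ (y ∧ y)): min(1, 1 − 0.1 + 0.2) = 1
  (y ⊃ z): min(1, 1 − 0.2 + 0.9) = 1
  ((¬z ⊃ (y ∧ y)) ∧ (y ⊃ z)) = min(1, 1) = 1
  ¬x: Łukasiewicz ¬ gives 1 − 0.1 = 0.9
  (¬x ∨ x) = max(0.9, 0.1) = 0.9
  (((¬z ⊃ (y ∧ y)) ∧ (y ⊃ z)) ⊃ (¬x ∨ x)): min(1, 1 − 1 + 0.9) = 0.9
  ¬(((¬z ⊃ (y ∧ y)) ∧ (y ⊃ z)) ⊃ (¬x ∨ x)): Łukasiewicz ¬ gives 1 − 0.9 = 0.1
  Łukasiewicz value = 0.1
Difference: 0 − 0.1 = -0.10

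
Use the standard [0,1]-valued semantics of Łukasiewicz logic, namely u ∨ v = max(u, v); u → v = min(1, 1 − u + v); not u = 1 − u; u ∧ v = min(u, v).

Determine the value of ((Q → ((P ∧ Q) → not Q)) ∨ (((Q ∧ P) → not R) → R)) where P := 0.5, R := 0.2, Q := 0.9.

0.70

(P ∧ Q) = min(0.5, 0.9) = 0.5
not Q: Łukasiewicz ¬ gives 1 − 0.9 = 0.1
((P ∧ Q) → not Q): min(1, 1 − 0.5 + 0.1) = 0.6
(Q → ((P ∧ Q) → not Q)): min(1, 1 − 0.9 + 0.6) = 0.7
(Q ∧ P) = min(0.9, 0.5) = 0.5
not R: Łukasiewicz ¬ gives 1 − 0.2 = 0.8
((Q ∧ P) → not R): min(1, 1 − 0.5 + 0.8) = 1
(((Q ∧ P) → not R) → R): min(1, 1 − 1 + 0.2) = 0.2
((Q → ((P ∧ Q) → not Q)) ∨ (((Q ∧ P) → not R) → R)) = max(0.7, 0.2) = 0.7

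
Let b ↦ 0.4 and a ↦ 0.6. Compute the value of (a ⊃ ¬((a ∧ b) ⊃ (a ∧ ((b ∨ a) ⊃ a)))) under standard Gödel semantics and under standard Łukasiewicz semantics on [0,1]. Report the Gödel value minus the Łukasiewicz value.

-0.40

Gödel evaluation:
  (a ∧ b) = min(0.6, 0.4) = 0.4
  (b ∨ a) = max(0.4, 0.6) = 0.6
  ((b ∨ a) ⊃ a): 0.6 ≤ 0.6, so result = 1
  (a ∧ ((b ∨ a) ⊃ a)) = min(0.6, 1) = 0.6
  ((a ∧ b) ⊃ (a ∧ ((b ∨ a) ⊃ a))): 0.4 ≤ 0.6, so result = 1
  ¬((a ∧ b) ⊃ (a ∧ ((b ∨ a) ⊃ a))): Gödel ¬ of 1 = 0 (operand ≠ 0)
  (a ⊃ ¬((a ∧ b) ⊃ (a ∧ ((b ∨ a) ⊃ a)))): 0.6 > 0, so result = 0
  Gödel value = 0
Łukasiewicz evaluation:
  (a ∧ b) = min(0.6, 0.4) = 0.4
  (b ∨ a) = max(0.4, 0.6) = 0.6
  ((b ∨ a) ⊃ a): min(1, 1 − 0.6 + 0.6) = 1
  (a ∧ ((b ∨ a) ⊃ a)) = min(0.6, 1) = 0.6
  ((a ∧ b) ⊃ (a ∧ ((b ∨ a) ⊃ a))): min(1, 1 − 0.4 + 0.6) = 1
  ¬((a ∧ b) ⊃ (a ∧ ((b ∨ a) ⊃ a))): Łukasiewicz ¬ gives 1 − 1 = 0
  (a ⊃ ¬((a ∧ b) ⊃ (a ∧ ((b ∨ a) ⊃ a)))): min(1, 1 − 0.6 + 0) = 0.4
  Łukasiewicz value = 0.4
Difference: 0 − 0.4 = -0.40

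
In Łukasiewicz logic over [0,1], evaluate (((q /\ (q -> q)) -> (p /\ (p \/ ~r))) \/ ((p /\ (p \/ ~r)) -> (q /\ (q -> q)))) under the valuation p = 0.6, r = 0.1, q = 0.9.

1.00

(q -> q): min(1, 1 − 0.9 + 0.9) = 1
(q /\ (q -> q)) = min(0.9, 1) = 0.9
~r: Łukasiewicz ¬ gives 1 − 0.1 = 0.9
(p \/ ~r) = max(0.6, 0.9) = 0.9
(p /\ (p \/ ~r)) = min(0.6, 0.9) = 0.6
((q /\ (q -> q)) -> (p /\ (p \/ ~r))): min(1, 1 − 0.9 + 0.6) = 0.7
~r: Łukasiewicz ¬ gives 1 − 0.1 = 0.9
(p \/ ~r) = max(0.6, 0.9) = 0.9
(p /\ (p \/ ~r)) = min(0.6, 0.9) = 0.6
(q -> q): min(1, 1 − 0.9 + 0.9) = 1
(q /\ (q -> q)) = min(0.9, 1) = 0.9
((p /\ (p \/ ~r)) -> (q /\ (q -> q))): min(1, 1 − 0.6 + 0.9) = 1
(((q /\ (q -> q)) -> (p /\ (p \/ ~r))) \/ ((p /\ (p \/ ~r)) -> (q /\ (q -> q)))) = max(0.7, 1) = 1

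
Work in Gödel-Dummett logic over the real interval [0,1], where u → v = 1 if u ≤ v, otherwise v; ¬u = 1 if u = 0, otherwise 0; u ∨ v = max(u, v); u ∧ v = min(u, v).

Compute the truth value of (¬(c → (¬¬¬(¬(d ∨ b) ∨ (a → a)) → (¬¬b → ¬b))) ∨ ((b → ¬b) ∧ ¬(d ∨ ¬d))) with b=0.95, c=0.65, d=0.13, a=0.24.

0.00

(d ∨ b) = max(0.13, 0.95) = 0.95
¬(d ∨ b): Gödel ¬ of 0.95 = 0 (operand ≠ 0)
(a → a): 0.24 ≤ 0.24, so result = 1
(¬(d ∨ b) ∨ (a → a)) = max(0, 1) = 1
¬(¬(d ∨ b) ∨ (a → a)): Gödel ¬ of 1 = 0 (operand ≠ 0)
¬¬(¬(d ∨ b) ∨ (a → a)): Gödel ¬ of 0 = 1 (operand is 0)
¬¬¬(¬(d ∨ b) ∨ (a → a)): Gödel ¬ of 1 = 0 (operand ≠ 0)
¬b: Gödel ¬ of 0.95 = 0 (operand ≠ 0)
¬¬b: Gödel ¬ of 0 = 1 (operand is 0)
¬b: Gödel ¬ of 0.95 = 0 (operand ≠ 0)
(¬¬b → ¬b): 1 > 0, so result = 0
(¬¬¬(¬(d ∨ b) ∨ (a → a)) → (¬¬b → ¬b)): 0 ≤ 0, so result = 1
(c → (¬¬¬(¬(d ∨ b) ∨ (a → a)) → (¬¬b → ¬b))): 0.65 ≤ 1, so result = 1
¬(c → (¬¬¬(¬(d ∨ b) ∨ (a → a)) → (¬¬b → ¬b))): Gödel ¬ of 1 = 0 (operand ≠ 0)
¬b: Gödel ¬ of 0.95 = 0 (operand ≠ 0)
(b → ¬b): 0.95 > 0, so result = 0
¬d: Gödel ¬ of 0.13 = 0 (operand ≠ 0)
(d ∨ ¬d) = max(0.13, 0) = 0.13
¬(d ∨ ¬d): Gödel ¬ of 0.13 = 0 (operand ≠ 0)
((b → ¬b) ∧ ¬(d ∨ ¬d)) = min(0, 0) = 0
(¬(c → (¬¬¬(¬(d ∨ b) ∨ (a → a)) → (¬¬b → ¬b))) ∨ ((b → ¬b) ∧ ¬(d ∨ ¬d))) = max(0, 0) = 0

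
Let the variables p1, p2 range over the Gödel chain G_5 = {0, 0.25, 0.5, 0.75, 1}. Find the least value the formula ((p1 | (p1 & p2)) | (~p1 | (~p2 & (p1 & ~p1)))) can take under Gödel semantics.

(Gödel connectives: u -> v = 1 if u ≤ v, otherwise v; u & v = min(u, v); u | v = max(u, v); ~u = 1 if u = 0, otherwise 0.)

The minimum is attained at p1 = 0.25, p2 = 0:
  (p1 & p2) = min(0.25, 0) = 0
  (p1 | (p1 & p2)) = max(0.25, 0) = 0.25
  ~p1: Gödel ¬ of 0.25 = 0 (operand ≠ 0)
  ~p2: Gödel ¬ of 0 = 1 (operand is 0)
  ~p1: Gödel ¬ of 0.25 = 0 (operand ≠ 0)
  (p1 & ~p1) = min(0.25, 0) = 0
  (~p2 & (p1 & ~p1)) = min(1, 0) = 0
  (~p1 | (~p2 & (p1 & ~p1))) = max(0, 0) = 0
  ((p1 | (p1 & p2)) | (~p1 | (~p2 & (p1 & ~p1)))) = max(0.25, 0) = 0.25
Checking all 25 assignments confirms none give a value below 0.25.

0.25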